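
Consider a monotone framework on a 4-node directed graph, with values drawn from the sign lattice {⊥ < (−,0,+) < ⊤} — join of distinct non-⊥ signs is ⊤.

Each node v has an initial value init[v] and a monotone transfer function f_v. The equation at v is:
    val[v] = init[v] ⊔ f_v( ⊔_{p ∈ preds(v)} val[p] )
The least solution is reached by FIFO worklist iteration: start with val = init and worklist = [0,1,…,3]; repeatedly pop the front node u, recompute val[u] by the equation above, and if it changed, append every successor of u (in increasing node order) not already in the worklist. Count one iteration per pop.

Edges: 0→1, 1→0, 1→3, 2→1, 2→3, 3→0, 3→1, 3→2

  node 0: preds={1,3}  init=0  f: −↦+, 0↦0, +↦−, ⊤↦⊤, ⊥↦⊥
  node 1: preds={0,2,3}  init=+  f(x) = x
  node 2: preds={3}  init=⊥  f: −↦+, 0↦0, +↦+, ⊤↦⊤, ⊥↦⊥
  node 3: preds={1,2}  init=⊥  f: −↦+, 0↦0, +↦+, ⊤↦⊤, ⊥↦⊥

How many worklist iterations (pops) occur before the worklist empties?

9

Trace (9 dequeues):
  [1] u=0 | in + | out ⊤ | prev 0 | push {}
  [2] u=1 | in ⊤ | out ⊤ | prev + | push {0}
  [3] u=2 | in ⊥ | out ⊥ | ==
  [4] u=3 | in ⊤ | out ⊤ | prev ⊥ | push {1,2}
  [5] u=0 | in ⊤ | out ⊤ | ==
  [6] u=1 | in ⊤ | out ⊤ | ==
  [7] u=2 | in ⊤ | out ⊤ | prev ⊥ | push {1,3}
  [8] u=1 | in ⊤ | out ⊤ | ==
  [9] u=3 | in ⊤ | out ⊤ | ==

Converged values:
  [0] ⊤
  [1] ⊤
  [2] ⊤
  [3] ⊤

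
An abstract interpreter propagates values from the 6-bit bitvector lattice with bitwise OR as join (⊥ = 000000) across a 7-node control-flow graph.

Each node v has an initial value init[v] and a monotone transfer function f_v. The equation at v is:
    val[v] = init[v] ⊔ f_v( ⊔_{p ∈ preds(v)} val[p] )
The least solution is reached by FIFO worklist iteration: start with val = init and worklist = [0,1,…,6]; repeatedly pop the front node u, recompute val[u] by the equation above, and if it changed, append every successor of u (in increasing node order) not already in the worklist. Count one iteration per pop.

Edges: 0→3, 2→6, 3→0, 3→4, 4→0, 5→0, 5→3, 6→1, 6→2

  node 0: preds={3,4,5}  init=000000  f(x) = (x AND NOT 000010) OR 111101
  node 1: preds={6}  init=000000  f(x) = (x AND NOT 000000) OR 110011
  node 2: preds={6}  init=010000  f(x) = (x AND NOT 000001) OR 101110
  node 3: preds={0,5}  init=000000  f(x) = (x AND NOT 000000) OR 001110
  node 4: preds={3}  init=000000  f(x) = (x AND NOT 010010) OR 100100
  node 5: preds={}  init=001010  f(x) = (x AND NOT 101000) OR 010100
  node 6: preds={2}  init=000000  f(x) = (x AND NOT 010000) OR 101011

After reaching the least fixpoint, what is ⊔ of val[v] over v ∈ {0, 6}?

111111

Worklist (11 pops):
  #1 pop 0: in=001010 → 111101 (was 000000); enqueue []
  #2 pop 1: in=000000 → 110011 (was 000000); enqueue []
  #3 pop 2: in=000000 → 111110 (was 010000); enqueue []
  #4 pop 3: in=111111 → 111111 (was 000000); enqueue [0]
  #5 pop 4: in=111111 → 101101 (was 000000); enqueue []
  #6 pop 5: in=000000 → 011110 (was 001010); enqueue [3]
  #7 pop 6: in=111110 → 101111 (was 000000); enqueue [1,2]
  #8 pop 0: in=111111 → 111101 (no change)
  #9 pop 3: in=111111 → 111111 (no change)
  #10 pop 1: in=101111 → 111111 (was 110011); enqueue []
  #11 pop 2: in=101111 → 111110 (no change)

Fixpoint:
  val[0] = 111101
  val[1] = 111111
  val[2] = 111110
  val[3] = 111111
  val[4] = 101101
  val[5] = 011110
  val[6] = 101111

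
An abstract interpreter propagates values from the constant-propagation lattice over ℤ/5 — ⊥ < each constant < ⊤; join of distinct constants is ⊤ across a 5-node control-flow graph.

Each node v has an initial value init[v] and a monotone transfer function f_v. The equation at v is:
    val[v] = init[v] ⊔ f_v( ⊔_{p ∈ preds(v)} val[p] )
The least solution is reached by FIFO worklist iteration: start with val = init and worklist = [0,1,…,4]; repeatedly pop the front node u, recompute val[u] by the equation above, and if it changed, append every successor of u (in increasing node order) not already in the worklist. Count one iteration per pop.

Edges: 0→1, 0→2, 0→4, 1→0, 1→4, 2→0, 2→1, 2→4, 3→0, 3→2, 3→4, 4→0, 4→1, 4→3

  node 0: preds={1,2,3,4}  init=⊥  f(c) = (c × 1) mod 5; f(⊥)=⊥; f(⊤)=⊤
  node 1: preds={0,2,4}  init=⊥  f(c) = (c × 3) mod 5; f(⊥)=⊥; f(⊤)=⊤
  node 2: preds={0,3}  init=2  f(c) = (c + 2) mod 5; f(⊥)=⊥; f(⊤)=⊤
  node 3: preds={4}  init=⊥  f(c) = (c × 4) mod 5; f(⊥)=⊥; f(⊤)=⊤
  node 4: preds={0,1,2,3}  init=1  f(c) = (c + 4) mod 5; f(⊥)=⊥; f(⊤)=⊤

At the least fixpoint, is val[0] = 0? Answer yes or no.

Worklist (12 pops):
  #1 pop 0: in=⊤ → ⊤ (was ⊥); enqueue []
  #2 pop 1: in=⊤ → ⊤ (was ⊥); enqueue [0]
  #3 pop 2: in=⊤ → ⊤ (was 2); enqueue [1]
  #4 pop 3: in=1 → 4 (was ⊥); enqueue [2]
  #5 pop 4: in=⊤ → ⊤ (was 1); enqueue [3]
  #6 pop 0: in=⊤ → ⊤ (no change)
  #7 pop 1: in=⊤ → ⊤ (no change)
  #8 pop 2: in=⊤ → ⊤ (no change)
  #9 pop 3: in=⊤ → ⊤ (was 4); enqueue [0,2,4]
  #10 pop 0: in=⊤ → ⊤ (no change)
  #11 pop 2: in=⊤ → ⊤ (no change)
  #12 pop 4: in=⊤ → ⊤ (no change)

Fixpoint:
  val[0] = ⊤
  val[1] = ⊤
  val[2] = ⊤
  val[3] = ⊤
  val[4] = ⊤

no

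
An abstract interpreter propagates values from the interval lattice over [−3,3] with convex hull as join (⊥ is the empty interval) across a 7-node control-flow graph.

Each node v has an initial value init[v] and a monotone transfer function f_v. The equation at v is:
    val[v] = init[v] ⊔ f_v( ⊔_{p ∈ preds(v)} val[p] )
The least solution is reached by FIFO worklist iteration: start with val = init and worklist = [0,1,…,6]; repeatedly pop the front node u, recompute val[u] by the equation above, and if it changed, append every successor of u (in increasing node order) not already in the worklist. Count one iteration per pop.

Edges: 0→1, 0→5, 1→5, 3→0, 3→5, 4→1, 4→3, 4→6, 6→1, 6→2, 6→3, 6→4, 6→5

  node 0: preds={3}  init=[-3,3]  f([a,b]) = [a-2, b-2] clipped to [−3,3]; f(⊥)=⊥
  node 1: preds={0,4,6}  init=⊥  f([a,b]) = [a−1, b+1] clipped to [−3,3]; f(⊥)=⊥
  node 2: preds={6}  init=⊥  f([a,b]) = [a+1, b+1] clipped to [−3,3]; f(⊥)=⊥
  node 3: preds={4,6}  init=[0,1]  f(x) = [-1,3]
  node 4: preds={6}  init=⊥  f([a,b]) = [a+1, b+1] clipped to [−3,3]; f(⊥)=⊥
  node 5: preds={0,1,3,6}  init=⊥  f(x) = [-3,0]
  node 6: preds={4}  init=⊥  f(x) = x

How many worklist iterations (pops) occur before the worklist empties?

Trace (8 dequeues):
  [1] u=0 | in [0,1] | out [-3,3] | ==
  [2] u=1 | in [-3,3] | out [-3,3] | prev ⊥ | push {}
  [3] u=2 | in ⊥ | out ⊥ | ==
  [4] u=3 | in ⊥ | out [-1,3] | prev [0,1] | push {0}
  [5] u=4 | in ⊥ | out ⊥ | ==
  [6] u=5 | in [-3,3] | out [-3,0] | prev ⊥ | push {}
  [7] u=6 | in ⊥ | out ⊥ | ==
  [8] u=0 | in [-1,3] | out [-3,3] | ==

Converged values:
  [0] [-3,3]
  [1] [-3,3]
  [2] ⊥
  [3] [-1,3]
  [4] ⊥
  [5] [-3,0]
  [6] ⊥

8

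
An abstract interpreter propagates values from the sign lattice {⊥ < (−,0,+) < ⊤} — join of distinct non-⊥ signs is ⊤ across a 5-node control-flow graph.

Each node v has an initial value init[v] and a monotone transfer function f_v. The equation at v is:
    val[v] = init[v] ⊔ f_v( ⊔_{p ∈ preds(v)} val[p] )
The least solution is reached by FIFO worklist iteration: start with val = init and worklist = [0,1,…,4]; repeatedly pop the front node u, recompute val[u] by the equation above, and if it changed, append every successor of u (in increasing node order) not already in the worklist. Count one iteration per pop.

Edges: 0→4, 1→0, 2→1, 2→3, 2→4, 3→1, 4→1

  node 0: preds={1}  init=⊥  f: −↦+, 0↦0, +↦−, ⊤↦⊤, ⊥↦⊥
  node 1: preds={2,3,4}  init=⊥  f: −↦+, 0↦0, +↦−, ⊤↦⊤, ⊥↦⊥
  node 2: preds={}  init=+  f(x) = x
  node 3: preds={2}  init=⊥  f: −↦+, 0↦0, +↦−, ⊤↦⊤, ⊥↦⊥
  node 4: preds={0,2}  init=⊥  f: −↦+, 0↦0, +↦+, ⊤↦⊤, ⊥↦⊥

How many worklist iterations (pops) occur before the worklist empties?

Worklist (11 pops):
  #1 pop 0: in=⊥ → ⊥ (no change)
  #2 pop 1: in=+ → − (was ⊥); enqueue [0]
  #3 pop 2: in=⊥ → + (no change)
  #4 pop 3: in=+ → − (was ⊥); enqueue [1]
  #5 pop 4: in=+ → + (was ⊥); enqueue []
  #6 pop 0: in=− → + (was ⊥); enqueue [4]
  #7 pop 1: in=⊤ → ⊤ (was −); enqueue [0]
  #8 pop 4: in=+ → + (no change)
  #9 pop 0: in=⊤ → ⊤ (was +); enqueue [4]
  #10 pop 4: in=⊤ → ⊤ (was +); enqueue [1]
  #11 pop 1: in=⊤ → ⊤ (no change)

Fixpoint:
  val[0] = ⊤
  val[1] = ⊤
  val[2] = +
  val[3] = −
  val[4] = ⊤

11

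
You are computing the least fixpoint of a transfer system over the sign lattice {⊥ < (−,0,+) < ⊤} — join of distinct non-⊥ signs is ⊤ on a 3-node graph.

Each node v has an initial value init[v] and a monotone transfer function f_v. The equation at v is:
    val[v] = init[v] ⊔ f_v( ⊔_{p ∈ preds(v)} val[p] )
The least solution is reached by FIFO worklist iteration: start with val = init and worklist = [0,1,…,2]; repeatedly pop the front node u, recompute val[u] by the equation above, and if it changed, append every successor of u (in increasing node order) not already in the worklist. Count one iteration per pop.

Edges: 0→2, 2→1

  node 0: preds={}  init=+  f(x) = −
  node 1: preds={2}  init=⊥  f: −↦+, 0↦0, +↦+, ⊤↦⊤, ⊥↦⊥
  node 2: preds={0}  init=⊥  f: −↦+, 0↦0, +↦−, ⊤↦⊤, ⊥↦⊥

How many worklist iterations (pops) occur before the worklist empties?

4

Iteration log — 4 steps:
  step 1. node 0  ⊔preds=⊥  new=⊤  old=+  +wl: 
  step 2. node 1  ⊔preds=⊥  new=⊥  stable
  step 3. node 2  ⊔preds=⊤  new=⊤  old=⊥  +wl: 1
  step 4. node 1  ⊔preds=⊤  new=⊤  old=⊥  +wl: 

Least fixpoint reached:
  node 0: ⊤
  node 1: ⊤
  node 2: ⊤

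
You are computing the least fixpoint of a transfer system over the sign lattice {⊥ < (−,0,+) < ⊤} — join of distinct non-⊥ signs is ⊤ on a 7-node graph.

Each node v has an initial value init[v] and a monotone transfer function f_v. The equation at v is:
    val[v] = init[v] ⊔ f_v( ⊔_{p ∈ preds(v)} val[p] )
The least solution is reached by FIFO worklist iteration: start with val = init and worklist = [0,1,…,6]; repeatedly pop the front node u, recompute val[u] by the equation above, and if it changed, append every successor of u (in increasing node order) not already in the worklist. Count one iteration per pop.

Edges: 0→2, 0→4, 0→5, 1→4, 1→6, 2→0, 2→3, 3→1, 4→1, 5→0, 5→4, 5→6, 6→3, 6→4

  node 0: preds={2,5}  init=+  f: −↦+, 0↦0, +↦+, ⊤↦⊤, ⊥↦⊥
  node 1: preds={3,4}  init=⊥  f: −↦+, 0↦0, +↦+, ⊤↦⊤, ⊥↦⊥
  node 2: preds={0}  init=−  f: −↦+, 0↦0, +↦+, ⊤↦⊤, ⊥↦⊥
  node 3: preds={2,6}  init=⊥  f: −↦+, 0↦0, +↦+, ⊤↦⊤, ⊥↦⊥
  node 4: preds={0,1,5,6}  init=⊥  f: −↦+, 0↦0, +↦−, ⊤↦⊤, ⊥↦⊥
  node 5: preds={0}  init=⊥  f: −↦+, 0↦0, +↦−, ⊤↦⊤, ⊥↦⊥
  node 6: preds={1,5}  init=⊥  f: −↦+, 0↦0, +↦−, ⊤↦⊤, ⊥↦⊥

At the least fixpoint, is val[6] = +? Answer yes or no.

Iteration log — 18 steps:
  step 1. node 0  ⊔preds=−  new=+  stable
  step 2. node 1  ⊔preds=⊥  new=⊥  stable
  step 3. node 2  ⊔preds=+  new=⊤  old=−  +wl: 0
  step 4. node 3  ⊔preds=⊤  new=⊤  old=⊥  +wl: 1
  step 5. node 4  ⊔preds=+  new=−  old=⊥  +wl: 
  step 6. node 5  ⊔preds=+  new=−  old=⊥  +wl: 4
  step 7. node 6  ⊔preds=−  new=+  old=⊥  +wl: 3
  step 8. node 0  ⊔preds=⊤  new=⊤  old=+  +wl: 2,5
  step 9. node 1  ⊔preds=⊤  new=⊤  old=⊥  +wl: 6
  step 10. node 4  ⊔preds=⊤  new=⊤  old=−  +wl: 1
  step 11. node 3  ⊔preds=⊤  new=⊤  stable
  step 12. node 2  ⊔preds=⊤  new=⊤  stable
  step 13. node 5  ⊔preds=⊤  new=⊤  old=−  +wl: 0,4
  step 14. node 6  ⊔preds=⊤  new=⊤  old=+  +wl: 3
  step 15. node 1  ⊔preds=⊤  new=⊤  stable
  step 16. node 0  ⊔preds=⊤  new=⊤  stable
  step 17. node 4  ⊔preds=⊤  new=⊤  stable
  step 18. node 3  ⊔preds=⊤  new=⊤  stable

Least fixpoint reached:
  node 0: ⊤
  node 1: ⊤
  node 2: ⊤
  node 3: ⊤
  node 4: ⊤
  node 5: ⊤
  node 6: ⊤

no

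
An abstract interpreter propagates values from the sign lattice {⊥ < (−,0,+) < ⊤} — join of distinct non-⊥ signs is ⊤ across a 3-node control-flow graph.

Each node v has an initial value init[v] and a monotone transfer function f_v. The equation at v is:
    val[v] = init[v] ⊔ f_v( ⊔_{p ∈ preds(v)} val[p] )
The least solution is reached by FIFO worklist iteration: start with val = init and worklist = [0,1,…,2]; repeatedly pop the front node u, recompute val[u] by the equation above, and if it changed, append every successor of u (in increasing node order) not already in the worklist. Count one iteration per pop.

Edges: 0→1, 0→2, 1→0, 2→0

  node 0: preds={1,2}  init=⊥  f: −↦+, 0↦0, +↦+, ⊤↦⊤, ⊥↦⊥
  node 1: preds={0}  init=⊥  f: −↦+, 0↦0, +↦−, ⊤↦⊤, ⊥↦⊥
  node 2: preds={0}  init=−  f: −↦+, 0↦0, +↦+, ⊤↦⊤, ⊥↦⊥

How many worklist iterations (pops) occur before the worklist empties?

7

Iteration log — 7 steps:
  step 1. node 0  ⊔preds=−  new=+  old=⊥  +wl: 
  step 2. node 1  ⊔preds=+  new=−  old=⊥  +wl: 0
  step 3. node 2  ⊔preds=+  new=⊤  old=−  +wl: 
  step 4. node 0  ⊔preds=⊤  new=⊤  old=+  +wl: 1,2
  step 5. node 1  ⊔preds=⊤  new=⊤  old=−  +wl: 0
  step 6. node 2  ⊔preds=⊤  new=⊤  stable
  step 7. node 0  ⊔preds=⊤  new=⊤  stable

Least fixpoint reached:
  node 0: ⊤
  node 1: ⊤
  node 2: ⊤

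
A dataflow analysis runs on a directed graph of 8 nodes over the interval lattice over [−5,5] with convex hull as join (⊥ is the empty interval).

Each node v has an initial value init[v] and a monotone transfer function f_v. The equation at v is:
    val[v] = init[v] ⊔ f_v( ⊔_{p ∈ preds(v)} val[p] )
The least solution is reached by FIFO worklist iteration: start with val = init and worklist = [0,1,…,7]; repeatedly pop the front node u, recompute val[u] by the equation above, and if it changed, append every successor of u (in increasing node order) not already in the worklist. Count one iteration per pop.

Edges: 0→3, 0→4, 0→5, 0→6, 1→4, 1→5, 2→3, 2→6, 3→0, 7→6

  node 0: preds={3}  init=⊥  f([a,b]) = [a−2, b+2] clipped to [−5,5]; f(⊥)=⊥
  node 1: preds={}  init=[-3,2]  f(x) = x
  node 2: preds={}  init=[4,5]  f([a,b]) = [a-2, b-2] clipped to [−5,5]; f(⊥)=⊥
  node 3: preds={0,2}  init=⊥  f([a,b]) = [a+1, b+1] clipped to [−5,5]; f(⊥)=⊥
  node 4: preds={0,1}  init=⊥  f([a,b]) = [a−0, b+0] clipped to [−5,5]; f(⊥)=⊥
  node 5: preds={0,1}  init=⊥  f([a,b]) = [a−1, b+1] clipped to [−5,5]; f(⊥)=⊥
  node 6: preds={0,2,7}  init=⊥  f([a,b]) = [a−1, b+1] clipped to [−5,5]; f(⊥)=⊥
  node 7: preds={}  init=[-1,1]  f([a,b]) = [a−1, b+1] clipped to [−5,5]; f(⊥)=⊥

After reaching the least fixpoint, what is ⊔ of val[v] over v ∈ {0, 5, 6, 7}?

Trace (54 dequeues):
  [1] u=0 | in ⊥ | out ⊥ | ==
  [2] u=1 | in ⊥ | out [-3,2] | ==
  [3] u=2 | in ⊥ | out [4,5] | ==
  [4] u=3 | in [4,5] | out [5,5] | prev ⊥ | push {0}
  [5] u=4 | in [-3,2] | out [-3,2] | prev ⊥ | push {}
  [6] u=5 | in [-3,2] | out [-4,3] | prev ⊥ | push {}
  [7] u=6 | in [-1,5] | out [-2,5] | prev ⊥ | push {}
  [8] u=7 | in ⊥ | out [-1,1] | ==
  [9] u=0 | in [5,5] | out [3,5] | prev ⊥ | push {3,4,5,6}
  [10] u=3 | in [3,5] | out [4,5] | prev [5,5] | push {0}
  [11] u=4 | in [-3,5] | out [-3,5] | prev [-3,2] | push {}
  [12] u=5 | in [-3,5] | out [-4,5] | prev [-4,3] | push {}
  [13] u=6 | in [-1,5] | out [-2,5] | ==
  [14] u=0 | in [4,5] | out [2,5] | prev [3,5] | push {3,4,5,6}
  [15] u=3 | in [2,5] | out [3,5] | prev [4,5] | push {0}
  [16] u=4 | in [-3,5] | out [-3,5] | ==
  [17] u=5 | in [-3,5] | out [-4,5] | ==
  [18] u=6 | in [-1,5] | out [-2,5] | ==
  [19] u=0 | in [3,5] | out [1,5] | prev [2,5] | push {3,4,5,6}
  [20] u=3 | in [1,5] | out [2,5] | prev [3,5] | push {0}
  [21] u=4 | in [-3,5] | out [-3,5] | ==
  [22] u=5 | in [-3,5] | out [-4,5] | ==
  [23] u=6 | in [-1,5] | out [-2,5] | ==
  [24] u=0 | in [2,5] | out [0,5] | prev [1,5] | push {3,4,5,6}
  [25] u=3 | in [0,5] | out [1,5] | prev [2,5] | push {0}
  [26] u=4 | in [-3,5] | out [-3,5] | ==
  [27] u=5 | in [-3,5] | out [-4,5] | ==
  [28] u=6 | in [-1,5] | out [-2,5] | ==
  [29] u=0 | in [1,5] | out [-1,5] | prev [0,5] | push {3,4,5,6}
  [30] u=3 | in [-1,5] | out [0,5] | prev [1,5] | push {0}
  [31] u=4 | in [-3,5] | out [-3,5] | ==
  [32] u=5 | in [-3,5] | out [-4,5] | ==
  [33] u=6 | in [-1,5] | out [-2,5] | ==
  [34] u=0 | in [0,5] | out [-2,5] | prev [-1,5] | push {3,4,5,6}
  [35] u=3 | in [-2,5] | out [-1,5] | prev [0,5] | push {0}
  [36] u=4 | in [-3,5] | out [-3,5] | ==
  [37] u=5 | in [-3,5] | out [-4,5] | ==
  [38] u=6 | in [-2,5] | out [-3,5] | prev [-2,5] | push {}
  [39] u=0 | in [-1,5] | out [-3,5] | prev [-2,5] | push {3,4,5,6}
  [40] u=3 | in [-3,5] | out [-2,5] | prev [-1,5] | push {0}
  [41] u=4 | in [-3,5] | out [-3,5] | ==
  [42] u=5 | in [-3,5] | out [-4,5] | ==
  [43] u=6 | in [-3,5] | out [-4,5] | prev [-3,5] | push {}
  [44] u=0 | in [-2,5] | out [-4,5] | prev [-3,5] | push {3,4,5,6}
  [45] u=3 | in [-4,5] | out [-3,5] | prev [-2,5] | push {0}
  [46] u=4 | in [-4,5] | out [-4,5] | prev [-3,5] | push {}
  [47] u=5 | in [-4,5] | out [-5,5] | prev [-4,5] | push {}
  [48] u=6 | in [-4,5] | out [-5,5] | prev [-4,5] | push {}
  [49] u=0 | in [-3,5] | out [-5,5] | prev [-4,5] | push {3,4,5,6}
  [50] u=3 | in [-5,5] | out [-4,5] | prev [-3,5] | push {0}
  [51] u=4 | in [-5,5] | out [-5,5] | prev [-4,5] | push {}
  [52] u=5 | in [-5,5] | out [-5,5] | ==
  [53] u=6 | in [-5,5] | out [-5,5] | ==
  [54] u=0 | in [-4,5] | out [-5,5] | ==

Converged values:
  [0] [-5,5]
  [1] [-3,2]
  [2] [4,5]
  [3] [-4,5]
  [4] [-5,5]
  [5] [-5,5]
  [6] [-5,5]
  [7] [-1,1]

[-5,5]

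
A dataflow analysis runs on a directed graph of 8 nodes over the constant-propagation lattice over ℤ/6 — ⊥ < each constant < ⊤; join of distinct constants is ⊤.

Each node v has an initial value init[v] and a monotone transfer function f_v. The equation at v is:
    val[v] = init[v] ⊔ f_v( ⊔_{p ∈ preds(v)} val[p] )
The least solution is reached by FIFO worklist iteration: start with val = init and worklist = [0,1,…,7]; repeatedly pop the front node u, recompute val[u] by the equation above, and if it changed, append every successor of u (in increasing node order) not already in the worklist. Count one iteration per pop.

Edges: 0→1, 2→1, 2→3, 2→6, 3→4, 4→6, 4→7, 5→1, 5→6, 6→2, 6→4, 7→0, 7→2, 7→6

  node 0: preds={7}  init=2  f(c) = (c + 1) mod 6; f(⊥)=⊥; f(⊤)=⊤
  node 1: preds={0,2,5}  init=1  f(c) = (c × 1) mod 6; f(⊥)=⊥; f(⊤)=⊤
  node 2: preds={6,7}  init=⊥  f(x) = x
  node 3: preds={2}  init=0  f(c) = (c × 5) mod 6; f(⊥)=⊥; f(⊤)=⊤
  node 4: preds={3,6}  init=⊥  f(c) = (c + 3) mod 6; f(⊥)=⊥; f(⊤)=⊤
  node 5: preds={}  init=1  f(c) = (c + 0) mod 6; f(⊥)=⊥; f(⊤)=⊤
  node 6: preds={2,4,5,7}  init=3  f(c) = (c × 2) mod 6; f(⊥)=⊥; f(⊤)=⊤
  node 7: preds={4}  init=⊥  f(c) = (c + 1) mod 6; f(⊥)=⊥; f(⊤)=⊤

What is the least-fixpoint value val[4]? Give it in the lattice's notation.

Worklist (15 pops):
  #1 pop 0: in=⊥ → 2 (no change)
  #2 pop 1: in=⊤ → ⊤ (was 1); enqueue []
  #3 pop 2: in=3 → 3 (was ⊥); enqueue [1]
  #4 pop 3: in=3 → ⊤ (was 0); enqueue []
  #5 pop 4: in=⊤ → ⊤ (was ⊥); enqueue []
  #6 pop 5: in=⊥ → 1 (no change)
  #7 pop 6: in=⊤ → ⊤ (was 3); enqueue [2,4]
  #8 pop 7: in=⊤ → ⊤ (was ⊥); enqueue [0,6]
  #9 pop 1: in=⊤ → ⊤ (no change)
  #10 pop 2: in=⊤ → ⊤ (was 3); enqueue [1,3]
  #11 pop 4: in=⊤ → ⊤ (no change)
  #12 pop 0: in=⊤ → ⊤ (was 2); enqueue []
  #13 pop 6: in=⊤ → ⊤ (no change)
  #14 pop 1: in=⊤ → ⊤ (no change)
  #15 pop 3: in=⊤ → ⊤ (no change)

Fixpoint:
  val[0] = ⊤
  val[1] = ⊤
  val[2] = ⊤
  val[3] = ⊤
  val[4] = ⊤
  val[5] = 1
  val[6] = ⊤
  val[7] = ⊤

⊤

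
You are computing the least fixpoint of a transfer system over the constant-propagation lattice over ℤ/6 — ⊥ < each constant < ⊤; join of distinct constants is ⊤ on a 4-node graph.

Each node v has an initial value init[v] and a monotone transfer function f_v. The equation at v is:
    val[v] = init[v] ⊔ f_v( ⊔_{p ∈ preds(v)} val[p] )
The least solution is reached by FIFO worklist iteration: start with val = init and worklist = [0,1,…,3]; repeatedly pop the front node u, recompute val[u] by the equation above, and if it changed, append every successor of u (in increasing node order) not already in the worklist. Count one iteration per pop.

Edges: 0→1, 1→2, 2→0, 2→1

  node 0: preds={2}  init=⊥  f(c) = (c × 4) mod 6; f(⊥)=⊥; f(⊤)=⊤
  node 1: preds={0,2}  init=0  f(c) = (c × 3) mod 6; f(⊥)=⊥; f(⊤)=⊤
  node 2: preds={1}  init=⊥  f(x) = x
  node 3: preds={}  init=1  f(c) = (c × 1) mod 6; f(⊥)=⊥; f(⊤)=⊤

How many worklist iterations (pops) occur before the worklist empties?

Worklist (6 pops):
  #1 pop 0: in=⊥ → ⊥ (no change)
  #2 pop 1: in=⊥ → 0 (no change)
  #3 pop 2: in=0 → 0 (was ⊥); enqueue [0,1]
  #4 pop 3: in=⊥ → 1 (no change)
  #5 pop 0: in=0 → 0 (was ⊥); enqueue []
  #6 pop 1: in=0 → 0 (no change)

Fixpoint:
  val[0] = 0
  val[1] = 0
  val[2] = 0
  val[3] = 1

6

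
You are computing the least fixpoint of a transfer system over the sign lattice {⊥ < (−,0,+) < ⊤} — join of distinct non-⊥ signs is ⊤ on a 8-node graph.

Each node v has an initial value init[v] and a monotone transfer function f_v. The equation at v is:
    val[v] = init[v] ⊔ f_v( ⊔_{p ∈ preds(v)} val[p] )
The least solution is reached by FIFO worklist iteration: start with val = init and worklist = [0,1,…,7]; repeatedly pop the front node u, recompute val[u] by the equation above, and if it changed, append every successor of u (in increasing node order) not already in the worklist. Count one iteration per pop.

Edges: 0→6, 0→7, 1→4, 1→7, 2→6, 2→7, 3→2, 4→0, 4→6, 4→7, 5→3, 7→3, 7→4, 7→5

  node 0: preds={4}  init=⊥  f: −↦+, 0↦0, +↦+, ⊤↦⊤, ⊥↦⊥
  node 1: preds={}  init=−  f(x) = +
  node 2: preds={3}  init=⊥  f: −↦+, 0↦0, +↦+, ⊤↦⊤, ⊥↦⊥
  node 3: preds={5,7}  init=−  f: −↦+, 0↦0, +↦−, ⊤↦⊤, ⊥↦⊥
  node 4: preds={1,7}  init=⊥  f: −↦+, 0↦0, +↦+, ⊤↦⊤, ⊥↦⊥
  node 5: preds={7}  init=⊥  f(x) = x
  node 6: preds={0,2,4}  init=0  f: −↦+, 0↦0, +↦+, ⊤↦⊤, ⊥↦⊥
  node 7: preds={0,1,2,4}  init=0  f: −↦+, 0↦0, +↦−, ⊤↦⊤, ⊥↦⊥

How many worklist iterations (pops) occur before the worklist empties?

Trace (16 dequeues):
  [1] u=0 | in ⊥ | out ⊥ | ==
  [2] u=1 | in ⊥ | out ⊤ | prev − | push {}
  [3] u=2 | in − | out + | prev ⊥ | push {}
  [4] u=3 | in 0 | out ⊤ | prev − | push {2}
  [5] u=4 | in ⊤ | out ⊤ | prev ⊥ | push {0}
  [6] u=5 | in 0 | out 0 | prev ⊥ | push {3}
  [7] u=6 | in ⊤ | out ⊤ | prev 0 | push {}
  [8] u=7 | in ⊤ | out ⊤ | prev 0 | push {4,5}
  [9] u=2 | in ⊤ | out ⊤ | prev + | push {6,7}
  [10] u=0 | in ⊤ | out ⊤ | prev ⊥ | push {}
  [11] u=3 | in ⊤ | out ⊤ | ==
  [12] u=4 | in ⊤ | out ⊤ | ==
  [13] u=5 | in ⊤ | out ⊤ | prev 0 | push {3}
  [14] u=6 | in ⊤ | out ⊤ | ==
  [15] u=7 | in ⊤ | out ⊤ | ==
  [16] u=3 | in ⊤ | out ⊤ | ==

Converged values:
  [0] ⊤
  [1] ⊤
  [2] ⊤
  [3] ⊤
  [4] ⊤
  [5] ⊤
  [6] ⊤
  [7] ⊤

16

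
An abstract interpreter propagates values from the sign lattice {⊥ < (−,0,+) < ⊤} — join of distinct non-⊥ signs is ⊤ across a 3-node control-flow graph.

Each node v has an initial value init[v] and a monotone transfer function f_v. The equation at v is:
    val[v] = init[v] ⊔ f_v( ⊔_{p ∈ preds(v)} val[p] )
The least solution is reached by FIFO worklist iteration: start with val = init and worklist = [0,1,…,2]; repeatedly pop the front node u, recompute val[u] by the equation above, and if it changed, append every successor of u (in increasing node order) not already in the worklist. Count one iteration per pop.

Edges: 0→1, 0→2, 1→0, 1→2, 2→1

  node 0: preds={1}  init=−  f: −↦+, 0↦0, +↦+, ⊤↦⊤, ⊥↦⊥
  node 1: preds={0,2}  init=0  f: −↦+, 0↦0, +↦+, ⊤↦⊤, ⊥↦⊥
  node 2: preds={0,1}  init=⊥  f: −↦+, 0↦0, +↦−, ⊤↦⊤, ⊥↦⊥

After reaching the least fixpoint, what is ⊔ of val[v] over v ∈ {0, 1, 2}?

Trace (5 dequeues):
  [1] u=0 | in 0 | out ⊤ | prev − | push {}
  [2] u=1 | in ⊤ | out ⊤ | prev 0 | push {0}
  [3] u=2 | in ⊤ | out ⊤ | prev ⊥ | push {1}
  [4] u=0 | in ⊤ | out ⊤ | ==
  [5] u=1 | in ⊤ | out ⊤ | ==

Converged values:
  [0] ⊤
  [1] ⊤
  [2] ⊤

⊤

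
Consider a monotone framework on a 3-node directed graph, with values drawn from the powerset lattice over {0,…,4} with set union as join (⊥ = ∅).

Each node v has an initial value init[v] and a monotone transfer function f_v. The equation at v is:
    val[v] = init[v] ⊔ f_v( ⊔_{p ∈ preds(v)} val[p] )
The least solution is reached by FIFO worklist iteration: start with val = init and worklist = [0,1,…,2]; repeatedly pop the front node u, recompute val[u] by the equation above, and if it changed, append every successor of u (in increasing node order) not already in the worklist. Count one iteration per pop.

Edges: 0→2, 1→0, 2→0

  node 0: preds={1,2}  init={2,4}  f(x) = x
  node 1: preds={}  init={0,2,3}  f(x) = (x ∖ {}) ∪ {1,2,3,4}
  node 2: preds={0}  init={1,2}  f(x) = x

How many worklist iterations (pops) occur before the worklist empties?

Trace (4 dequeues):
  [1] u=0 | in {0,1,2,3} | out {0,1,2,3,4} | prev {2,4} | push {}
  [2] u=1 | in {} | out {0,1,2,3,4} | prev {0,2,3} | push {0}
  [3] u=2 | in {0,1,2,3,4} | out {0,1,2,3,4} | prev {1,2} | push {}
  [4] u=0 | in {0,1,2,3,4} | out {0,1,2,3,4} | ==

Converged values:
  [0] {0,1,2,3,4}
  [1] {0,1,2,3,4}
  [2] {0,1,2,3,4}

4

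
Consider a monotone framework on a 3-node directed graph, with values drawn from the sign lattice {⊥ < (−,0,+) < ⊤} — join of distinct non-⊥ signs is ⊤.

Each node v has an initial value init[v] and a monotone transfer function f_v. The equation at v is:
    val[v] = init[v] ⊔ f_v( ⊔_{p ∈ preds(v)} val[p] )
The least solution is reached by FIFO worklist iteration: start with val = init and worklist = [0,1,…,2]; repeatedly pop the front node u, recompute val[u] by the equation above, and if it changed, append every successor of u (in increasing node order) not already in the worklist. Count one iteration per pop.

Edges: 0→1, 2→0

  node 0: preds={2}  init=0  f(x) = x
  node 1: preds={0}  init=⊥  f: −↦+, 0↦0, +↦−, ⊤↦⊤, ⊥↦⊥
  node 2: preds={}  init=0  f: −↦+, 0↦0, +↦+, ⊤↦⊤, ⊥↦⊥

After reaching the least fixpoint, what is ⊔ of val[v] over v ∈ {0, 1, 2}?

0

Trace (3 dequeues):
  [1] u=0 | in 0 | out 0 | ==
  [2] u=1 | in 0 | out 0 | prev ⊥ | push {}
  [3] u=2 | in ⊥ | out 0 | ==

Converged values:
  [0] 0
  [1] 0
  [2] 0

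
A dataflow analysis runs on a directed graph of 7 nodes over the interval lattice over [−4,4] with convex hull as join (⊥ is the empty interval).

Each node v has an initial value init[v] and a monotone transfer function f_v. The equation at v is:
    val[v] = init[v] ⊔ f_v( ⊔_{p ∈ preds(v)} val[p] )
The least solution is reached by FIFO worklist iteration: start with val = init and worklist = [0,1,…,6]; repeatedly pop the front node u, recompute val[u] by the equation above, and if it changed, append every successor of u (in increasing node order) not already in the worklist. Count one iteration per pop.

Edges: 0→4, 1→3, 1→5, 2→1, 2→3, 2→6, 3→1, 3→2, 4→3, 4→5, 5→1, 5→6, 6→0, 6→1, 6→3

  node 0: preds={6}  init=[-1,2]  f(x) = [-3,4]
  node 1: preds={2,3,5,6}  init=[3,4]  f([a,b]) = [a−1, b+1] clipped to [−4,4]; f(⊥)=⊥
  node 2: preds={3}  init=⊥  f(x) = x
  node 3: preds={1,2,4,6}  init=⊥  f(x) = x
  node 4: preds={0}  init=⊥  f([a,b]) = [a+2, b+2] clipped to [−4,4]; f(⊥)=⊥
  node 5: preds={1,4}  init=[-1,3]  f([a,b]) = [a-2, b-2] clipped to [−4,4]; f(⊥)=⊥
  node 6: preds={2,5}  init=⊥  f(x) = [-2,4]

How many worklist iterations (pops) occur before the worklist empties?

18

Iteration log — 18 steps:
  step 1. node 0  ⊔preds=⊥  new=[-3,4]  old=[-1,2]  +wl: 
  step 2. node 1  ⊔preds=[-1,3]  new=[-2,4]  old=[3,4]  +wl: 
  step 3. node 2  ⊔preds=⊥  new=⊥  stable
  step 4. node 3  ⊔preds=[-2,4]  new=[-2,4]  old=⊥  +wl: 1,2
  step 5. node 4  ⊔preds=[-3,4]  new=[-1,4]  old=⊥  +wl: 3
  step 6. node 5  ⊔preds=[-2,4]  new=[-4,3]  old=[-1,3]  +wl: 
  step 7. node 6  ⊔preds=[-4,3]  new=[-2,4]  old=⊥  +wl: 0
  step 8. node 1  ⊔preds=[-4,4]  new=[-4,4]  old=[-2,4]  +wl: 5
  step 9. node 2  ⊔preds=[-2,4]  new=[-2,4]  old=⊥  +wl: 1,6
  step 10. node 3  ⊔preds=[-4,4]  new=[-4,4]  old=[-2,4]  +wl: 2
  step 11. node 0  ⊔preds=[-2,4]  new=[-3,4]  stable
  step 12. node 5  ⊔preds=[-4,4]  new=[-4,3]  stable
  step 13. node 1  ⊔preds=[-4,4]  new=[-4,4]  stable
  step 14. node 6  ⊔preds=[-4,4]  new=[-2,4]  stable
  step 15. node 2  ⊔preds=[-4,4]  new=[-4,4]  old=[-2,4]  +wl: 1,3,6
  step 16. node 1  ⊔preds=[-4,4]  new=[-4,4]  stable
  step 17. node 3  ⊔preds=[-4,4]  new=[-4,4]  stable
  step 18. node 6  ⊔preds=[-4,4]  new=[-2,4]  stable

Least fixpoint reached:
  node 0: [-3,4]
  node 1: [-4,4]
  node 2: [-4,4]
  node 3: [-4,4]
  node 4: [-1,4]
  node 5: [-4,3]
  node 6: [-2,4]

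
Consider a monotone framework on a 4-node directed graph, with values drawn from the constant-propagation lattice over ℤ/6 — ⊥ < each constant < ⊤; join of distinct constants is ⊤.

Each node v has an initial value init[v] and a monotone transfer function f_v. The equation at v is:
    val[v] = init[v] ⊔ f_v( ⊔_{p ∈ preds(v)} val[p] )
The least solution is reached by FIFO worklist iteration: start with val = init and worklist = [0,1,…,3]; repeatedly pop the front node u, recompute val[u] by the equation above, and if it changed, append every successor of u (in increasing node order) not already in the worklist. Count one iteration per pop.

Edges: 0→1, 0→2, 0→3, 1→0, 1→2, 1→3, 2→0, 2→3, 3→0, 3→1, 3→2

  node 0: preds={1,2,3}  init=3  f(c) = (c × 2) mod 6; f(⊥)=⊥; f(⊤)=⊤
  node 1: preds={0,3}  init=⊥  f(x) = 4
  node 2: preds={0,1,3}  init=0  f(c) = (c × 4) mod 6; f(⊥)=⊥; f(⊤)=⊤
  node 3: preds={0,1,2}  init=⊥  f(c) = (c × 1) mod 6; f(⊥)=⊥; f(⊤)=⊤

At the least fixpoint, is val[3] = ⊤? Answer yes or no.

yes

Trace (7 dequeues):
  [1] u=0 | in 0 | out ⊤ | prev 3 | push {}
  [2] u=1 | in ⊤ | out 4 | prev ⊥ | push {0}
  [3] u=2 | in ⊤ | out ⊤ | prev 0 | push {}
  [4] u=3 | in ⊤ | out ⊤ | prev ⊥ | push {1,2}
  [5] u=0 | in ⊤ | out ⊤ | ==
  [6] u=1 | in ⊤ | out 4 | ==
  [7] u=2 | in ⊤ | out ⊤ | ==

Converged values:
  [0] ⊤
  [1] 4
  [2] ⊤
  [3] ⊤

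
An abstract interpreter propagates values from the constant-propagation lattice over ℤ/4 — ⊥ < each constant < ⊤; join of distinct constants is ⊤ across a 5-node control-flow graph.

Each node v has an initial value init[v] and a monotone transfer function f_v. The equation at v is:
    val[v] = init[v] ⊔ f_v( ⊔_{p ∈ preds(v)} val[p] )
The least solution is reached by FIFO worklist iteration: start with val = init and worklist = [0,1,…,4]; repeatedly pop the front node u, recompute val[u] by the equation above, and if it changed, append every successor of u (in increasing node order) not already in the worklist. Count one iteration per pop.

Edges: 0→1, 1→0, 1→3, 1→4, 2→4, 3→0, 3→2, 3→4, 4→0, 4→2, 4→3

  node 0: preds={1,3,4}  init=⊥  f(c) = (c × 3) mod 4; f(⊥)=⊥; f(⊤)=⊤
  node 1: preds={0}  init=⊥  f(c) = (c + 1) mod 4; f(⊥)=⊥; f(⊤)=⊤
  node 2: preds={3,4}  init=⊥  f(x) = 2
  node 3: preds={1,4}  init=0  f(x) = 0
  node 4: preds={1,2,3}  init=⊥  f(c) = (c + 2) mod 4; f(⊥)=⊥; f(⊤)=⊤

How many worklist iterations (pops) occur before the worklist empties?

Worklist (12 pops):
  #1 pop 0: in=0 → 0 (was ⊥); enqueue []
  #2 pop 1: in=0 → 1 (was ⊥); enqueue [0]
  #3 pop 2: in=0 → 2 (was ⊥); enqueue []
  #4 pop 3: in=1 → 0 (no change)
  #5 pop 4: in=⊤ → ⊤ (was ⊥); enqueue [2,3]
  #6 pop 0: in=⊤ → ⊤ (was 0); enqueue [1]
  #7 pop 2: in=⊤ → 2 (no change)
  #8 pop 3: in=⊤ → 0 (no change)
  #9 pop 1: in=⊤ → ⊤ (was 1); enqueue [0,3,4]
  #10 pop 0: in=⊤ → ⊤ (no change)
  #11 pop 3: in=⊤ → 0 (no change)
  #12 pop 4: in=⊤ → ⊤ (no change)

Fixpoint:
  val[0] = ⊤
  val[1] = ⊤
  val[2] = 2
  val[3] = 0
  val[4] = ⊤

12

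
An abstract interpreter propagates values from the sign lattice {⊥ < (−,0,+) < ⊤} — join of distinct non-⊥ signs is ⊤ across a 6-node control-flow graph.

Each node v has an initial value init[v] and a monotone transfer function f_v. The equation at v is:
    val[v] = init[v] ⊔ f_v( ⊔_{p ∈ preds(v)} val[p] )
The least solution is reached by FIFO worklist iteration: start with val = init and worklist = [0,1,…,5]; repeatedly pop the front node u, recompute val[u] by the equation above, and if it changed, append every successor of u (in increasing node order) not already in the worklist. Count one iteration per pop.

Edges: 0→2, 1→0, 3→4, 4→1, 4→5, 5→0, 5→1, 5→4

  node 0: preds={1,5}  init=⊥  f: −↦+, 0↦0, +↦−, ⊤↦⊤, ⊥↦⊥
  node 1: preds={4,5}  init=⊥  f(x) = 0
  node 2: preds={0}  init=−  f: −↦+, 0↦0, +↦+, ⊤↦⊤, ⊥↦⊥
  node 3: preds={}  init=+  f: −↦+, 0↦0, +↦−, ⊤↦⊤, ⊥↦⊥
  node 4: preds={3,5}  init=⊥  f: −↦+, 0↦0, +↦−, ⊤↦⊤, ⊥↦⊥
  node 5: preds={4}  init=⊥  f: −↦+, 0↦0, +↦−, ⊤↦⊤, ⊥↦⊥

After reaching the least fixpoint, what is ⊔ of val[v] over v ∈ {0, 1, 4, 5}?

Trace (10 dequeues):
  [1] u=0 | in ⊥ | out ⊥ | ==
  [2] u=1 | in ⊥ | out 0 | prev ⊥ | push {0}
  [3] u=2 | in ⊥ | out − | ==
  [4] u=3 | in ⊥ | out + | ==
  [5] u=4 | in + | out − | prev ⊥ | push {1}
  [6] u=5 | in − | out + | prev ⊥ | push {4}
  [7] u=0 | in ⊤ | out ⊤ | prev ⊥ | push {2}
  [8] u=1 | in ⊤ | out 0 | ==
  [9] u=4 | in + | out − | ==
  [10] u=2 | in ⊤ | out ⊤ | prev − | push {}

Converged values:
  [0] ⊤
  [1] 0
  [2] ⊤
  [3] +
  [4] −
  [5] +

⊤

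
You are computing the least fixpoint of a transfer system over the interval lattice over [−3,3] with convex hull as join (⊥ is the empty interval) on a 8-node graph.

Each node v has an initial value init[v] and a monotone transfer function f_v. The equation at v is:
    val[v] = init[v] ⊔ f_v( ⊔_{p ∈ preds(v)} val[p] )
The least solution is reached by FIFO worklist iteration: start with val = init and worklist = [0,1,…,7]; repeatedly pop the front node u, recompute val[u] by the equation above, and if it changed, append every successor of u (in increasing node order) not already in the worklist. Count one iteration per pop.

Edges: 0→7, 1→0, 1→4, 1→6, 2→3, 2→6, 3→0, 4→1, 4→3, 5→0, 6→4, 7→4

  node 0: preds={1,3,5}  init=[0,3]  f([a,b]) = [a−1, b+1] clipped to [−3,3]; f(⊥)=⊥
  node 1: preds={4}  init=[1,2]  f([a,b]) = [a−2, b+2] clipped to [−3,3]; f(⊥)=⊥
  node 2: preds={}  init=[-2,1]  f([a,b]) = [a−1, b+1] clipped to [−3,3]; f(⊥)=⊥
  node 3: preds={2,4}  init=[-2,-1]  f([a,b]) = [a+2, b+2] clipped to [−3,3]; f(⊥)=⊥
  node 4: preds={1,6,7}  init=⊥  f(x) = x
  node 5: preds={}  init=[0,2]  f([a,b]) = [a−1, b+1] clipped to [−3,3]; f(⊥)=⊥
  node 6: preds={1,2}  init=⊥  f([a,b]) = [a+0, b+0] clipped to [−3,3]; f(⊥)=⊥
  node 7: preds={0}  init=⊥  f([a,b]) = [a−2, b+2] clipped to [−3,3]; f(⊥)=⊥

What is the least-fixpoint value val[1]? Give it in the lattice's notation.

[-3,3]

Worklist (20 pops):
  #1 pop 0: in=[-2,2] → [-3,3] (was [0,3]); enqueue []
  #2 pop 1: in=⊥ → [1,2] (no change)
  #3 pop 2: in=⊥ → [-2,1] (no change)
  #4 pop 3: in=[-2,1] → [-2,3] (was [-2,-1]); enqueue [0]
  #5 pop 4: in=[1,2] → [1,2] (was ⊥); enqueue [1,3]
  #6 pop 5: in=⊥ → [0,2] (no change)
  #7 pop 6: in=[-2,2] → [-2,2] (was ⊥); enqueue [4]
  #8 pop 7: in=[-3,3] → [-3,3] (was ⊥); enqueue []
  #9 pop 0: in=[-2,3] → [-3,3] (no change)
  #10 pop 1: in=[1,2] → [-1,3] (was [1,2]); enqueue [0,6]
  #11 pop 3: in=[-2,2] → [-2,3] (no change)
  #12 pop 4: in=[-3,3] → [-3,3] (was [1,2]); enqueue [1,3]
  #13 pop 0: in=[-2,3] → [-3,3] (no change)
  #14 pop 6: in=[-2,3] → [-2,3] (was [-2,2]); enqueue [4]
  #15 pop 1: in=[-3,3] → [-3,3] (was [-1,3]); enqueue [0,6]
  #16 pop 3: in=[-3,3] → [-2,3] (no change)
  #17 pop 4: in=[-3,3] → [-3,3] (no change)
  #18 pop 0: in=[-3,3] → [-3,3] (no change)
  #19 pop 6: in=[-3,3] → [-3,3] (was [-2,3]); enqueue [4]
  #20 pop 4: in=[-3,3] → [-3,3] (no change)

Fixpoint:
  val[0] = [-3,3]
  val[1] = [-3,3]
  val[2] = [-2,1]
  val[3] = [-2,3]
  val[4] = [-3,3]
  val[5] = [0,2]
  val[6] = [-3,3]
  val[7] = [-3,3]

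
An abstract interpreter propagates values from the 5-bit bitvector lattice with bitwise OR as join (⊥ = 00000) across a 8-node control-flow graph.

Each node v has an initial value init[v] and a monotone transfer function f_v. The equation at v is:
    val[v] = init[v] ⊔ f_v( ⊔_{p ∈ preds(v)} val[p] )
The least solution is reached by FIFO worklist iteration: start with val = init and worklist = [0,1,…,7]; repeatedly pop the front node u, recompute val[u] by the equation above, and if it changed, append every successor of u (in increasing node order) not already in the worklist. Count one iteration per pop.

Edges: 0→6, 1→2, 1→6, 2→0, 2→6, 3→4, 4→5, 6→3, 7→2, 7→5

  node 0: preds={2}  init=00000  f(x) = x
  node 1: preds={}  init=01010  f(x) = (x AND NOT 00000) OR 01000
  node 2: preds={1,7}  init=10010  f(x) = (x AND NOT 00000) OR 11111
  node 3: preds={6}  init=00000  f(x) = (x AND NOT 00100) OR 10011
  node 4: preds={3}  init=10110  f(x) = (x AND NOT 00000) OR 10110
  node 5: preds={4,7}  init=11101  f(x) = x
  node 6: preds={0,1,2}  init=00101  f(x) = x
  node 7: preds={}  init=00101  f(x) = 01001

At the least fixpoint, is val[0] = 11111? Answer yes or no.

yes

Iteration log — 15 steps:
  step 1. node 0  ⊔preds=10010  new=10010  old=00000  +wl: 
  step 2. node 1  ⊔preds=00000  new=01010  stable
  step 3. node 2  ⊔preds=01111  new=11111  old=10010  +wl: 0
  step 4. node 3  ⊔preds=00101  new=10011  old=00000  +wl: 
  step 5. node 4  ⊔preds=10011  new=10111  old=10110  +wl: 
  step 6. node 5  ⊔preds=10111  new=11111  old=11101  +wl: 
  step 7. node 6  ⊔preds=11111  new=11111  old=00101  +wl: 3
  step 8. node 7  ⊔preds=00000  new=01101  old=00101  +wl: 2,5
  step 9. node 0  ⊔preds=11111  new=11111  old=10010  +wl: 6
  step 10. node 3  ⊔preds=11111  new=11011  old=10011  +wl: 4
  step 11. node 2  ⊔preds=01111  new=11111  stable
  step 12. node 5  ⊔preds=11111  new=11111  stable
  step 13. node 6  ⊔preds=11111  new=11111  stable
  step 14. node 4  ⊔preds=11011  new=11111  old=10111  +wl: 5
  step 15. node 5  ⊔preds=11111  new=11111  stable

Least fixpoint reached:
  node 0: 11111
  node 1: 01010
  node 2: 11111
  node 3: 11011
  node 4: 11111
  node 5: 11111
  node 6: 11111
  node 7: 01101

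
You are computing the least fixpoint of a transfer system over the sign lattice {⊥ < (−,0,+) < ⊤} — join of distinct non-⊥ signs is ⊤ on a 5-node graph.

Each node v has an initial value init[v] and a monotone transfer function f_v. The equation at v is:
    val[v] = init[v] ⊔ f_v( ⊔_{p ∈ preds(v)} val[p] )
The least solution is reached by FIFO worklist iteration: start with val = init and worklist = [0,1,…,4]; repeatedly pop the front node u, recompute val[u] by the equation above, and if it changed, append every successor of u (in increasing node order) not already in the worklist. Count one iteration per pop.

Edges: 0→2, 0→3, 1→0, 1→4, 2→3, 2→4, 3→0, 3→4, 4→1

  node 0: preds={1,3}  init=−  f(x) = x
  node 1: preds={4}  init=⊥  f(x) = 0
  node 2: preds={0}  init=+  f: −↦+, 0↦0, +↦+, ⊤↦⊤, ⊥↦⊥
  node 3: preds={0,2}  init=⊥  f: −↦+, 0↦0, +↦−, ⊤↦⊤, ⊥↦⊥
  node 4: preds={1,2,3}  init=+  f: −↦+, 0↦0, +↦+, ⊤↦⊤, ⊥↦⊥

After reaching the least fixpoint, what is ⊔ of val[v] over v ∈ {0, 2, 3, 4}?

Worklist (10 pops):
  #1 pop 0: in=⊥ → − (no change)
  #2 pop 1: in=+ → 0 (was ⊥); enqueue [0]
  #3 pop 2: in=− → + (no change)
  #4 pop 3: in=⊤ → ⊤ (was ⊥); enqueue []
  #5 pop 4: in=⊤ → ⊤ (was +); enqueue [1]
  #6 pop 0: in=⊤ → ⊤ (was −); enqueue [2,3]
  #7 pop 1: in=⊤ → 0 (no change)
  #8 pop 2: in=⊤ → ⊤ (was +); enqueue [4]
  #9 pop 3: in=⊤ → ⊤ (no change)
  #10 pop 4: in=⊤ → ⊤ (no change)

Fixpoint:
  val[0] = ⊤
  val[1] = 0
  val[2] = ⊤
  val[3] = ⊤
  val[4] = ⊤

⊤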